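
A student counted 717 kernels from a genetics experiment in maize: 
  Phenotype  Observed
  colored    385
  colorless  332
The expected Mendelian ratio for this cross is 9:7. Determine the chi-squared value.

Expected counts for N = 717 under a 9:7 ratio (total parts = 16):
  colored: 717 × 9/16 = 403.3125
  colorless: 717 × 7/16 = 313.6875
χ² = Σ (O − E)² / E
  colored: (385 − 403.3125)² / 403.3125 = 0.8315
  colorless: (332 − 313.6875)² / 313.6875 = 1.0691
χ² = 0.8315 + 1.0691 = 1.9006 ≈ 1.901

1.901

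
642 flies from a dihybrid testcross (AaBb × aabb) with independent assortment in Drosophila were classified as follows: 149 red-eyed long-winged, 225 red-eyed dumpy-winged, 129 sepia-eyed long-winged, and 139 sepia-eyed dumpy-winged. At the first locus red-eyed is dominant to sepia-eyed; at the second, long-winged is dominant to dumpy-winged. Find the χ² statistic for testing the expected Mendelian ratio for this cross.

A dihybrid testcross with independent assortment gives a 1:1:1:1 ratio.
Total ratio parts = 4. Expected numbers out of 642:
  red-eyed long-winged: 642 × 1/4 = 160.5
  red-eyed dumpy-winged: 642 × 1/4 = 160.5
  sepia-eyed long-winged: 642 × 1/4 = 160.5
  sepia-eyed dumpy-winged: 642 × 1/4 = 160.5
χ² = Σ (O − E)² / E
  red-eyed long-winged: (149 − 160.5)² / 160.5 = 0.8240
  red-eyed dumpy-winged: (225 − 160.5)² / 160.5 = 25.9206
  sepia-eyed long-winged: (129 − 160.5)² / 160.5 = 6.1822
  sepia-eyed dumpy-winged: (139 − 160.5)² / 160.5 = 2.8801
χ² = 0.8240 + 25.9206 + 6.1822 + 2.8801 = 35.8069 ≈ 35.807

35.807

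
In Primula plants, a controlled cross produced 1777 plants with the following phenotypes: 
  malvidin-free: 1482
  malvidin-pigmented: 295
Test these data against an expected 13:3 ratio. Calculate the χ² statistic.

Under the 13:3 hypothesis (Σ ratio = 16, N = 1777):
  malvidin-free: 1777 × 13/16 = 1443.8125
  malvidin-pigmented: 1777 × 3/16 = 333.1875
χ² = Σ (O − E)² / E
  malvidin-free: (1482 − 1443.8125)² / 1443.8125 = 1.0100
  malvidin-pigmented: (295 − 333.1875)² / 333.1875 = 4.3768
χ² = 1.0100 + 4.3768 = 5.3868 ≈ 5.387

5.387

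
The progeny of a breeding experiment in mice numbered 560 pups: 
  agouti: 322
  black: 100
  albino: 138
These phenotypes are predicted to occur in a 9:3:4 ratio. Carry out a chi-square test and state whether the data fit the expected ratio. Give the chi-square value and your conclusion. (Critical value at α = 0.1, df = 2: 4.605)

Under the 9:3:4 hypothesis (Σ ratio = 16, N = 560):
  agouti: 560 × 9/16 = 315
  black: 560 × 3/16 = 105
  albino: 560 × 4/16 = 140
χ² = Σ (O − E)² / E
  agouti: (322 − 315)² / 315 = 0.1556
  black: (100 − 105)² / 105 = 0.2381
  albino: (138 − 140)² / 140 = 0.0286
χ² = 0.1556 + 0.2381 + 0.0286 = 0.4223 ≈ 0.422
Degrees of freedom = 3 − 1 = 2; critical value at α = 0.1 is 4.605.
Since 0.422 < 4.605, we fail to reject the null hypothesis — the data are consistent with the 9:3:4 ratio.

0.422; consistent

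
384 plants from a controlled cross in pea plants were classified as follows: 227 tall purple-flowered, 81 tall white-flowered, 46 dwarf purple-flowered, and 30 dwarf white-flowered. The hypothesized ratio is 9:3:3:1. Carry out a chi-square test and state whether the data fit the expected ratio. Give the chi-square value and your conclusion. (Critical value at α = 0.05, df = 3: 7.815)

12.574; not consistent

Under the 9:3:3:1 hypothesis (Σ ratio = 16, N = 384):
  tall purple-flowered: 384 × 9/16 = 216
  tall white-flowered: 384 × 3/16 = 72
  dwarf purple-flowered: 384 × 3/16 = 72
  dwarf white-flowered: 384 × 1/16 = 24
χ² = Σ (O − E)² / E
  tall purple-flowered: (227 − 216)² / 216 = 0.5602
  tall white-flowered: (81 − 72)² / 72 = 1.1250
  dwarf purple-flowered: (46 − 72)² / 72 = 9.3889
  dwarf white-flowered: (30 − 24)² / 24 = 1.5000
χ² = 0.5602 + 1.1250 + 9.3889 + 1.5000 = 12.5741 ≈ 12.574
Degrees of freedom = 4 − 1 = 3; critical value at α = 0.05 is 7.815.
Since 12.574 > 7.815, we reject the null hypothesis — the data do not fit the 9:3:3:1 ratio.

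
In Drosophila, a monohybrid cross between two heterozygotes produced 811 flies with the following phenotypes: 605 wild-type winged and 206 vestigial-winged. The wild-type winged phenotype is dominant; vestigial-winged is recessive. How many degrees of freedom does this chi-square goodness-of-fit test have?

1

For a monohybrid cross between heterozygotes with complete dominance, the expected phenotypic ratio is 3:1.
A goodness-of-fit test with 2 phenotype classes has df = 2 − 1 = 1.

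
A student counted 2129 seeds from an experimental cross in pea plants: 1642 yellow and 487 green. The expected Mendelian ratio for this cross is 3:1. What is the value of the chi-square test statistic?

Expected counts for N = 2129 under a 3:1 ratio (total parts = 4):
  yellow: 2129 × 3/4 = 1596.75
  green: 2129 × 1/4 = 532.25
χ² = Σ (O − E)² / E
  yellow: (1642 − 1596.75)² / 1596.75 = 1.2823
  green: (487 − 532.25)² / 532.25 = 3.8470
χ² = 1.2823 + 3.8470 = 5.1293 ≈ 5.129

5.129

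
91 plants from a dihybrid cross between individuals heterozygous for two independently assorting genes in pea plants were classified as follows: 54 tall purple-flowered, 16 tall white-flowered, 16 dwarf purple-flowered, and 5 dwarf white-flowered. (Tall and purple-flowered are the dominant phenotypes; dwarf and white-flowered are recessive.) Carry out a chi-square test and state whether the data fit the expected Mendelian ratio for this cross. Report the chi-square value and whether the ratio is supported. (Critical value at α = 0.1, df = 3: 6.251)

A dihybrid F₂ with independent assortment and complete dominance at both loci gives a 9:3:3:1 phenotypic ratio.
The 9:3:3:1 ratio has 16 parts, so with N = 91 the expected counts are:
  tall purple-flowered: 91 × 9/16 = 51.1875
  tall white-flowered: 91 × 3/16 = 17.0625
  dwarf purple-flowered: 91 × 3/16 = 17.0625
  dwarf white-flowered: 91 × 1/16 = 5.6875
χ² = Σ (O − E)² / E
  tall purple-flowered: (54 − 51.1875)² / 51.1875 = 0.1545
  tall white-flowered: (16 − 17.0625)² / 17.0625 = 0.0662
  dwarf purple-flowered: (16 − 17.0625)² / 17.0625 = 0.0662
  dwarf white-flowered: (5 − 5.6875)² / 5.6875 = 0.0831
χ² = 0.1545 + 0.0662 + 0.0662 + 0.0831 = 0.370
Degrees of freedom = 4 − 1 = 3; critical value at α = 0.1 is 6.251.
Since 0.370 < 6.251, we fail to reject the null hypothesis — the data are consistent with the 9:3:3:1 ratio.

0.370; consistent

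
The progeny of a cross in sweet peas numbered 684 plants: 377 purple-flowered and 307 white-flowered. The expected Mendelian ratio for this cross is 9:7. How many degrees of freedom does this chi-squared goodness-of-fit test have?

A goodness-of-fit test with 2 phenotype classes has df = 2 − 1 = 1.

1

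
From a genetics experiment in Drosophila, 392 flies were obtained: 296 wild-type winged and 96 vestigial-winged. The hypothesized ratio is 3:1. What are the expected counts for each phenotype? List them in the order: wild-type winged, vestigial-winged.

The 3:1 ratio has 4 parts, so with N = 392 the expected counts are:
  wild-type winged: 392 × 3/4 = 294
  vestigial-winged: 392 × 1/4 = 98

294, 98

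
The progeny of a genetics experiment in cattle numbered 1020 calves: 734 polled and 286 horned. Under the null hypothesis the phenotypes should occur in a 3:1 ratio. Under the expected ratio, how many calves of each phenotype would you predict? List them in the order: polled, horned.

765, 255

The 3:1 ratio has 4 parts, so with N = 1020 the expected counts are:
  polled: 1020 × 3/4 = 765
  horned: 1020 × 1/4 = 255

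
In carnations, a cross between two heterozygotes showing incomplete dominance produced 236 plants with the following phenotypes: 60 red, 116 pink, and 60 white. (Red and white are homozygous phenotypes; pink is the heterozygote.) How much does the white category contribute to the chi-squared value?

With incomplete dominance, a heterozygote × heterozygote cross gives a 1:2:1 phenotypic ratio.
Under the 1:2:1 hypothesis (Σ ratio = 4, N = 236):
  red: 236 × 1/4 = 59
  pink: 236 × 2/4 = 118
  white: 236 × 1/4 = 59
Contribution of white: (60 − 59)² / 59 = 0.0169

0.017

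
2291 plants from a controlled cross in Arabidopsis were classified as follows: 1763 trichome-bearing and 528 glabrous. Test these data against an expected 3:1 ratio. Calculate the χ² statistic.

4.662

Expected counts for N = 2291 under a 3:1 ratio (total parts = 4):
  trichome-bearing: 2291 × 3/4 = 1718.25
  glabrous: 2291 × 1/4 = 572.75
χ² = Σ (O − E)² / E
  trichome-bearing: (1763 − 1718.25)² / 1718.25 = 1.1655
  glabrous: (528 − 572.75)² / 572.75 = 3.4964
χ² = 1.1655 + 3.4964 = 4.6619 ≈ 4.662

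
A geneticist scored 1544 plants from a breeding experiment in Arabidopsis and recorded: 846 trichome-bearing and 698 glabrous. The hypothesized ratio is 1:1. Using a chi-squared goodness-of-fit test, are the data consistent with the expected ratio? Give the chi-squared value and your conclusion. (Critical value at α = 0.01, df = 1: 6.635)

14.187; not consistent

Total ratio parts = 2. Expected numbers out of 1544:
  trichome-bearing: 1544 × 1/2 = 772
  glabrous: 1544 × 1/2 = 772
χ² = Σ (O − E)² / E
  trichome-bearing: (846 − 772)² / 772 = 7.0933
  glabrous: (698 − 772)² / 772 = 7.0933
χ² = 7.0933 + 7.0933 = 14.1866 ≈ 14.187
Degrees of freedom = 2 − 1 = 1; critical value at α = 0.01 is 6.635.
Since 14.187 > 6.635, we reject the null hypothesis — the data do not fit the 1:1 ratio.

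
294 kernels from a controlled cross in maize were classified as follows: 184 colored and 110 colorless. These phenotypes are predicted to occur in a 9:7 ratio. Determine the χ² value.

Total ratio parts = 16. Expected numbers out of 294:
  colored: 294 × 9/16 = 165.375
  colorless: 294 × 7/16 = 128.625
χ² = Σ (O − E)² / E
  colored: (184 − 165.375)² / 165.375 = 2.0976
  colorless: (110 − 128.625)² / 128.625 = 2.6969
χ² = 2.0976 + 2.6969 = 4.7945 ≈ 4.795

4.795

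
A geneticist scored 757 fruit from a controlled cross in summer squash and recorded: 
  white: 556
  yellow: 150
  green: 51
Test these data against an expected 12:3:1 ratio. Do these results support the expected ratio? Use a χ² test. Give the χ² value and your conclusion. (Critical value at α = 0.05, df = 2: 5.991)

0.989; consistent

Total ratio parts = 16. Expected numbers out of 757:
  white: 757 × 12/16 = 567.75
  yellow: 757 × 3/16 = 141.9375
  green: 757 × 1/16 = 47.3125
χ² = Σ (O − E)² / E
  white: (556 − 567.75)² / 567.75 = 0.2432
  yellow: (150 − 141.9375)² / 141.9375 = 0.4580
  green: (51 − 47.3125)² / 47.3125 = 0.2874
χ² = 0.2432 + 0.4580 + 0.2874 = 0.9886 ≈ 0.989
Degrees of freedom = 3 − 1 = 2; critical value at α = 0.05 is 5.991.
Since 0.989 < 5.991, we fail to reject the null hypothesis — the data are consistent with the 12:3:1 ratio.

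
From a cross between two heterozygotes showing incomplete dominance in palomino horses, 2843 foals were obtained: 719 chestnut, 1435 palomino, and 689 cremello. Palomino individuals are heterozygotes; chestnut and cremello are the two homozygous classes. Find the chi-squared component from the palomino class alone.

0.128

With incomplete dominance, a heterozygote × heterozygote cross gives a 1:2:1 phenotypic ratio.
Expected counts for N = 2843 under a 1:2:1 ratio (total parts = 4):
  chestnut: 2843 × 1/4 = 710.75
  palomino: 2843 × 2/4 = 1421.5
  cremello: 2843 × 1/4 = 710.75
Contribution of palomino: (1435 − 1421.5)² / 1421.5 = 0.1282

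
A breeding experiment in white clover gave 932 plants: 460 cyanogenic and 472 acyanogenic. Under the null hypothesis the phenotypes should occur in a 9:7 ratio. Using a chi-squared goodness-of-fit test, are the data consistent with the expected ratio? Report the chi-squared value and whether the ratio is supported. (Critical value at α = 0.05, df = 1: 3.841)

Expected counts for N = 932 under a 9:7 ratio (total parts = 16):
  cyanogenic: 932 × 9/16 = 524.25
  acyanogenic: 932 × 7/16 = 407.75
χ² = Σ (O − E)² / E
  cyanogenic: (460 − 524.25)² / 524.25 = 7.8742
  acyanogenic: (472 − 407.75)² / 407.75 = 10.1240
χ² = 7.8742 + 10.1240 = 17.9982 ≈ 17.998
Degrees of freedom = 2 − 1 = 1; critical value at α = 0.05 is 3.841.
Since 17.998 > 3.841, we reject the null hypothesis — the data do not fit the 9:7 ratio.

17.998; not consistent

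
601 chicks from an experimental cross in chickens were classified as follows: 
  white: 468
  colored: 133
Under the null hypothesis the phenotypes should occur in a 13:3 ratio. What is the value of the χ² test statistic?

4.506

Expected counts for N = 601 under a 13:3 ratio (total parts = 16):
  white: 601 × 13/16 = 488.3125
  colored: 601 × 3/16 = 112.6875
χ² = Σ (O − E)² / E
  white: (468 − 488.3125)² / 488.3125 = 0.8449
  colored: (133 − 112.6875)² / 112.6875 = 3.6614
χ² = 0.8449 + 3.6614 = 4.5063 ≈ 4.506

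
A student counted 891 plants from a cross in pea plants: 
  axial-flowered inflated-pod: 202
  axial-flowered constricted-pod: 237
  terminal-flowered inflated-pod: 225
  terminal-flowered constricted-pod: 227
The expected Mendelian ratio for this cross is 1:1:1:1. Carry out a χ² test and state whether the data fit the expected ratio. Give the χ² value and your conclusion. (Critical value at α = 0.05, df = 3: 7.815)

2.948; consistent

Total ratio parts = 4. Expected numbers out of 891:
  axial-flowered inflated-pod: 891 × 1/4 = 222.75
  axial-flowered constricted-pod: 891 × 1/4 = 222.75
  terminal-flowered inflated-pod: 891 × 1/4 = 222.75
  terminal-flowered constricted-pod: 891 × 1/4 = 222.75
χ² = Σ (O − E)² / E
  axial-flowered inflated-pod: (202 − 222.75)² / 222.75 = 1.9329
  axial-flowered constricted-pod: (237 − 222.75)² / 222.75 = 0.9116
  terminal-flowered inflated-pod: (225 − 222.75)² / 222.75 = 0.0227
  terminal-flowered constricted-pod: (227 − 222.75)² / 222.75 = 0.0811
χ² = 1.9329 + 0.9116 + 0.0227 + 0.0811 = 2.9483 ≈ 2.948
Degrees of freedom = 4 − 1 = 3; critical value at α = 0.05 is 7.815.
Since 2.948 < 7.815, we fail to reject the null hypothesis — the data are consistent with the 1:1:1:1 ratio.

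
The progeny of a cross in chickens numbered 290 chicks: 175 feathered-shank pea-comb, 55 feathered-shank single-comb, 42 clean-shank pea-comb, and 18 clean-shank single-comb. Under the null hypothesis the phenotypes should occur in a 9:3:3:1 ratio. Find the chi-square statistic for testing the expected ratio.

Total ratio parts = 16. Expected numbers out of 290:
  feathered-shank pea-comb: 290 × 9/16 = 163.125
  feathered-shank single-comb: 290 × 3/16 = 54.375
  clean-shank pea-comb: 290 × 3/16 = 54.375
  clean-shank single-comb: 290 × 1/16 = 18.125
χ² = Σ (O − E)² / E
  feathered-shank pea-comb: (175 − 163.125)² / 163.125 = 0.8645
  feathered-shank single-comb: (55 − 54.375)² / 54.375 = 0.0072
  clean-shank pea-comb: (42 − 54.375)² / 54.375 = 2.8164
  clean-shank single-comb: (18 − 18.125)² / 18.125 = 0.0009
χ² = 0.8645 + 0.0072 + 2.8164 + 0.0009 = 3.689

3.689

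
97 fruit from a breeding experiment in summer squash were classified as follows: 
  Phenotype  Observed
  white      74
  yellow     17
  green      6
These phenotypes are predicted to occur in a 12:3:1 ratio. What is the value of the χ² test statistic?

0.100

Under the 12:3:1 hypothesis (Σ ratio = 16, N = 97):
  white: 97 × 12/16 = 72.75
  yellow: 97 × 3/16 = 18.1875
  green: 97 × 1/16 = 6.0625
χ² = Σ (O − E)² / E
  white: (74 − 72.75)² / 72.75 = 0.0215
  yellow: (17 − 18.1875)² / 18.1875 = 0.0775
  green: (6 − 6.0625)² / 6.0625 = 0.0006
χ² = 0.0215 + 0.0775 + 0.0006 = 0.0996 ≈ 0.100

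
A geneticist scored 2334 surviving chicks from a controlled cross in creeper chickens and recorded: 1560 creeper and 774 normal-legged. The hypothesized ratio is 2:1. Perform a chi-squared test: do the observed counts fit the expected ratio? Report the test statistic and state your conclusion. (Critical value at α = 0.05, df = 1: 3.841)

0.031; consistent

Expected counts for N = 2334 under a 2:1 ratio (total parts = 3):
  creeper: 2334 × 2/3 = 1556
  normal-legged: 2334 × 1/3 = 778
χ² = Σ (O − E)² / E
  creeper: (1560 − 1556)² / 1556 = 0.0103
  normal-legged: (774 − 778)² / 778 = 0.0206
χ² = 0.0103 + 0.0206 = 0.0309 ≈ 0.031
Degrees of freedom = 2 − 1 = 1; critical value at α = 0.05 is 3.841.
Since 0.031 < 3.841, we fail to reject the null hypothesis — the data are consistent with the 2:1 ratio.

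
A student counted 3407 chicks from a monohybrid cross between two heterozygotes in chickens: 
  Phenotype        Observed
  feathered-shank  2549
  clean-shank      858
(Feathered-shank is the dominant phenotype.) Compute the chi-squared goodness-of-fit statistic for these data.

For a monohybrid cross between heterozygotes with complete dominance, the expected phenotypic ratio is 3:1.
Total ratio parts = 4. Expected numbers out of 3407:
  feathered-shank: 3407 × 3/4 = 2555.25
  clean-shank: 3407 × 1/4 = 851.75
χ² = Σ (O − E)² / E
  feathered-shank: (2549 − 2555.25)² / 2555.25 = 0.0153
  clean-shank: (858 − 851.75)² / 851.75 = 0.0459
χ² = 0.0153 + 0.0459 = 0.0612 ≈ 0.061

0.061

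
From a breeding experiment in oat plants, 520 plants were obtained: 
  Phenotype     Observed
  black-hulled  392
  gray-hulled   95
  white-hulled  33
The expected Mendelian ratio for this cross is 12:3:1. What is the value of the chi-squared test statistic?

0.082

The 12:3:1 ratio has 16 parts, so with N = 520 the expected counts are:
  black-hulled: 520 × 12/16 = 390
  gray-hulled: 520 × 3/16 = 97.5
  white-hulled: 520 × 1/16 = 32.5
χ² = Σ (O − E)² / E
  black-hulled: (392 − 390)² / 390 = 0.0103
  gray-hulled: (95 − 97.5)² / 97.5 = 0.0641
  white-hulled: (33 − 32.5)² / 32.5 = 0.0077
χ² = 0.0103 + 0.0641 + 0.0077 = 0.0821 ≈ 0.082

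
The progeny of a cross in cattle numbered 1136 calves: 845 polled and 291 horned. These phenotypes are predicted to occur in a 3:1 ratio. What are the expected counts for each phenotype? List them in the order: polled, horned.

852, 284

Expected counts for N = 1136 under a 3:1 ratio (total parts = 4):
  polled: 1136 × 3/4 = 852
  horned: 1136 × 1/4 = 284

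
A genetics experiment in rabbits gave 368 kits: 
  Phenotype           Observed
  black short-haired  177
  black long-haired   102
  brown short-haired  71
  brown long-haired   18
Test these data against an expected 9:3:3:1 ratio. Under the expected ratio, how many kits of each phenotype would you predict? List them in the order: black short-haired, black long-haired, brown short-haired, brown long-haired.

Expected counts for N = 368 under a 9:3:3:1 ratio (total parts = 16):
  black short-haired: 368 × 9/16 = 207
  black long-haired: 368 × 3/16 = 69
  brown short-haired: 368 × 3/16 = 69
  brown long-haired: 368 × 1/16 = 23

207, 69, 69, 23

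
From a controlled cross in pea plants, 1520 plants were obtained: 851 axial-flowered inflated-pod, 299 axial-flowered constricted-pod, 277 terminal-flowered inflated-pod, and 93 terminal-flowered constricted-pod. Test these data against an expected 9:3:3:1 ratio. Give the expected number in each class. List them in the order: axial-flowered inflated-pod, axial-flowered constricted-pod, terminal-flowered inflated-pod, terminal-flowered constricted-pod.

855, 285, 285, 95

Expected counts for N = 1520 under a 9:3:3:1 ratio (total parts = 16):
  axial-flowered inflated-pod: 1520 × 9/16 = 855
  axial-flowered constricted-pod: 1520 × 3/16 = 285
  terminal-flowered inflated-pod: 1520 × 3/16 = 285
  terminal-flowered constricted-pod: 1520 × 1/16 = 95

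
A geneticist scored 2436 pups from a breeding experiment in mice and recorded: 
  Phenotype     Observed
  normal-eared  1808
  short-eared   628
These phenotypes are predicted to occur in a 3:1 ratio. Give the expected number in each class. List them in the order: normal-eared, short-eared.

Total ratio parts = 4. Expected numbers out of 2436:
  normal-eared: 2436 × 3/4 = 1827
  short-eared: 2436 × 1/4 = 609

1827, 609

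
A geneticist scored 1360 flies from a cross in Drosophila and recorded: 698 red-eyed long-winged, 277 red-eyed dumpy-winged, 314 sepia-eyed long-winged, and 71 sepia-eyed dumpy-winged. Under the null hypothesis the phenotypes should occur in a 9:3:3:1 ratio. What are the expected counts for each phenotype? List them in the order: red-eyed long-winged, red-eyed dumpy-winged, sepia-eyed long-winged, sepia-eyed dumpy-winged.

Under the 9:3:3:1 hypothesis (Σ ratio = 16, N = 1360):
  red-eyed long-winged: 1360 × 9/16 = 765
  red-eyed dumpy-winged: 1360 × 3/16 = 255
  sepia-eyed long-winged: 1360 × 3/16 = 255
  sepia-eyed dumpy-winged: 1360 × 1/16 = 85

765, 255, 255, 85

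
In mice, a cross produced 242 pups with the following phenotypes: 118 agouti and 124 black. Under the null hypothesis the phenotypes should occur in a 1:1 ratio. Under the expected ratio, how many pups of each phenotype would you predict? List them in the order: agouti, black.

Expected counts for N = 242 under a 1:1 ratio (total parts = 2):
  agouti: 242 × 1/2 = 121
  black: 242 × 1/2 = 121

121, 121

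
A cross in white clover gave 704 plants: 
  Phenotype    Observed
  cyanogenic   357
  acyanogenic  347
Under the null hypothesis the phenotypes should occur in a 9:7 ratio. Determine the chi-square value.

8.779

Expected counts for N = 704 under a 9:7 ratio (total parts = 16):
  cyanogenic: 704 × 9/16 = 396
  acyanogenic: 704 × 7/16 = 308
χ² = Σ (O − E)² / E
  cyanogenic: (357 − 396)² / 396 = 3.8409
  acyanogenic: (347 − 308)² / 308 = 4.9383
χ² = 3.8409 + 4.9383 = 8.7792 ≈ 8.779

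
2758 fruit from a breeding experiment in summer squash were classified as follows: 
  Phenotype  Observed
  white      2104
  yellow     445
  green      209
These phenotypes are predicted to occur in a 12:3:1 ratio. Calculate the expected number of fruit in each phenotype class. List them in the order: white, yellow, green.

2068.5, 517.125, 172.375

Under the 12:3:1 hypothesis (Σ ratio = 16, N = 2758):
  white: 2758 × 12/16 = 2068.5
  yellow: 2758 × 3/16 = 517.125
  green: 2758 × 1/16 = 172.375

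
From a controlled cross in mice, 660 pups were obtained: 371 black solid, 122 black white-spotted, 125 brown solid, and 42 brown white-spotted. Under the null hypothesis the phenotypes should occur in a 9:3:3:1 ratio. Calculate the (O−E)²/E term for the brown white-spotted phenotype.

0.014

Expected counts for N = 660 under a 9:3:3:1 ratio (total parts = 16):
  black solid: 660 × 9/16 = 371.25
  black white-spotted: 660 × 3/16 = 123.75
  brown solid: 660 × 3/16 = 123.75
  brown white-spotted: 660 × 1/16 = 41.25
Contribution of brown white-spotted: (42 − 41.25)² / 41.25 = 0.0136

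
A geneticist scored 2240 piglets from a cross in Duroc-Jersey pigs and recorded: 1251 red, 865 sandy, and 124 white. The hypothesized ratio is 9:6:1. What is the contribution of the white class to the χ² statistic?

Expected counts for N = 2240 under a 9:6:1 ratio (total parts = 16):
  red: 2240 × 9/16 = 1260
  sandy: 2240 × 6/16 = 840
  white: 2240 × 1/16 = 140
Contribution of white: (124 − 140)² / 140 = 1.8286

1.829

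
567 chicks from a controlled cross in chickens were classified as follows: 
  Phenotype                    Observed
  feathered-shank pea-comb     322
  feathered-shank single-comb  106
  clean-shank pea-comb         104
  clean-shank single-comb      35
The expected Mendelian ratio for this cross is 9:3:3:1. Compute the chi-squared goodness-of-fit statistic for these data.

0.086

The 9:3:3:1 ratio has 16 parts, so with N = 567 the expected counts are:
  feathered-shank pea-comb: 567 × 9/16 = 318.9375
  feathered-shank single-comb: 567 × 3/16 = 106.3125
  clean-shank pea-comb: 567 × 3/16 = 106.3125
  clean-shank single-comb: 567 × 1/16 = 35.4375
χ² = Σ (O − E)² / E
  feathered-shank pea-comb: (322 − 318.9375)² / 318.9375 = 0.0294
  feathered-shank single-comb: (106 − 106.3125)² / 106.3125 = 0.0009
  clean-shank pea-comb: (104 − 106.3125)² / 106.3125 = 0.0503
  clean-shank single-comb: (35 − 35.4375)² / 35.4375 = 0.0054
χ² = 0.0294 + 0.0009 + 0.0503 + 0.0054 = 0.086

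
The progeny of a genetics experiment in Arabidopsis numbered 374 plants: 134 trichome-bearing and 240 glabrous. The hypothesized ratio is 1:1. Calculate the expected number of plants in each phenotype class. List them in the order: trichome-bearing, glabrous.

187, 187

Total ratio parts = 2. Expected numbers out of 374:
  trichome-bearing: 374 × 1/2 = 187
  glabrous: 374 × 1/2 = 187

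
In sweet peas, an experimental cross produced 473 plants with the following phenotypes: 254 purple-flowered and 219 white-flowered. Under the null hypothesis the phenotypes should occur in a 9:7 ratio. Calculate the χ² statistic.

The 9:7 ratio has 16 parts, so with N = 473 the expected counts are:
  purple-flowered: 473 × 9/16 = 266.0625
  white-flowered: 473 × 7/16 = 206.9375
χ² = Σ (O − E)² / E
  purple-flowered: (254 − 266.0625)² / 266.0625 = 0.5469
  white-flowered: (219 − 206.9375)² / 206.9375 = 0.7031
χ² = 0.5469 + 0.7031 = 1.250

1.250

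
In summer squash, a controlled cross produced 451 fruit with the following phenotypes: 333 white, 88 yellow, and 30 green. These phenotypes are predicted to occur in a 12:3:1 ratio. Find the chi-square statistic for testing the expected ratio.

Expected counts for N = 451 under a 12:3:1 ratio (total parts = 16):
  white: 451 × 12/16 = 338.25
  yellow: 451 × 3/16 = 84.5625
  green: 451 × 1/16 = 28.1875
χ² = Σ (O − E)² / E
  white: (333 − 338.25)² / 338.25 = 0.0815
  yellow: (88 − 84.5625)² / 84.5625 = 0.1397
  green: (30 − 28.1875)² / 28.1875 = 0.1165
χ² = 0.0815 + 0.1397 + 0.1165 = 0.3377 ≈ 0.338

0.338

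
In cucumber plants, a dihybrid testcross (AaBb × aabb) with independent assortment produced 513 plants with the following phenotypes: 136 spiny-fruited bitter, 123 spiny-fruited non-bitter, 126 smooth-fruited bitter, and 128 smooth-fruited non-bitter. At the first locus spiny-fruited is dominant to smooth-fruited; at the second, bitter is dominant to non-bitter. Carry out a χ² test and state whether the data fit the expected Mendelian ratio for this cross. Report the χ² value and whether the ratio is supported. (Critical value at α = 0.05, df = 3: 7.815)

0.723; consistent

A dihybrid testcross with independent assortment gives a 1:1:1:1 ratio.
Under the 1:1:1:1 hypothesis (Σ ratio = 4, N = 513):
  spiny-fruited bitter: 513 × 1/4 = 128.25
  spiny-fruited non-bitter: 513 × 1/4 = 128.25
  smooth-fruited bitter: 513 × 1/4 = 128.25
  smooth-fruited non-bitter: 513 × 1/4 = 128.25
χ² = Σ (O − E)² / E
  spiny-fruited bitter: (136 − 128.25)² / 128.25 = 0.4683
  spiny-fruited non-bitter: (123 − 128.25)² / 128.25 = 0.2149
  smooth-fruited bitter: (126 − 128.25)² / 128.25 = 0.0395
  smooth-fruited non-bitter: (128 − 128.25)² / 128.25 = 0.0005
χ² = 0.4683 + 0.2149 + 0.0395 + 0.0005 = 0.7232 ≈ 0.723
Degrees of freedom = 4 − 1 = 3; critical value at α = 0.05 is 7.815.
Since 0.723 < 7.815, we fail to reject the null hypothesis — the data are consistent with the 1:1:1:1 ratio.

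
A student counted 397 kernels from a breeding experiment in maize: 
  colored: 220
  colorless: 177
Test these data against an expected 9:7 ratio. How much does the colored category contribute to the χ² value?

0.049

Under the 9:7 hypothesis (Σ ratio = 16, N = 397):
  colored: 397 × 9/16 = 223.3125
  colorless: 397 × 7/16 = 173.6875
Contribution of colored: (220 − 223.3125)² / 223.3125 = 0.0491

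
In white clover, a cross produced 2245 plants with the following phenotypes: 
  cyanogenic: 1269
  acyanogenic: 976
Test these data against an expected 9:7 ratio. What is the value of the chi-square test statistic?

0.069

The 9:7 ratio has 16 parts, so with N = 2245 the expected counts are:
  cyanogenic: 2245 × 9/16 = 1262.8125
  acyanogenic: 2245 × 7/16 = 982.1875
χ² = Σ (O − E)² / E
  cyanogenic: (1269 − 1262.8125)² / 1262.8125 = 0.0303
  acyanogenic: (976 − 982.1875)² / 982.1875 = 0.0390
χ² = 0.0303 + 0.0390 = 0.0693 ≈ 0.069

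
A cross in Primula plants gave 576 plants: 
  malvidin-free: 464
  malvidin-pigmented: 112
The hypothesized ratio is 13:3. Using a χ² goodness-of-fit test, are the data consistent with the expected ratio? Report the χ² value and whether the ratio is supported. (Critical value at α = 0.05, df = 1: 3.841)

Expected counts for N = 576 under a 13:3 ratio (total parts = 16):
  malvidin-free: 576 × 13/16 = 468
  malvidin-pigmented: 576 × 3/16 = 108
χ² = Σ (O − E)² / E
  malvidin-free: (464 − 468)² / 468 = 0.0342
  malvidin-pigmented: (112 − 108)² / 108 = 0.1481
χ² = 0.0342 + 0.1481 = 0.1823 ≈ 0.182
Degrees of freedom = 2 − 1 = 1; critical value at α = 0.05 is 3.841.
Since 0.182 < 3.841, we fail to reject the null hypothesis — the data are consistent with the 13:3 ratio.

0.182; consistent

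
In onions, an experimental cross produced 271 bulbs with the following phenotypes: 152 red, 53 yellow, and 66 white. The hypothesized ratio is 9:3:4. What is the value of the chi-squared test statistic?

0.141

Expected counts for N = 271 under a 9:3:4 ratio (total parts = 16):
  red: 271 × 9/16 = 152.4375
  yellow: 271 × 3/16 = 50.8125
  white: 271 × 4/16 = 67.75
χ² = Σ (O − E)² / E
  red: (152 − 152.4375)² / 152.4375 = 0.0013
  yellow: (53 − 50.8125)² / 50.8125 = 0.0942
  white: (66 − 67.75)² / 67.75 = 0.0452
χ² = 0.0013 + 0.0942 + 0.0452 = 0.1407 ≈ 0.141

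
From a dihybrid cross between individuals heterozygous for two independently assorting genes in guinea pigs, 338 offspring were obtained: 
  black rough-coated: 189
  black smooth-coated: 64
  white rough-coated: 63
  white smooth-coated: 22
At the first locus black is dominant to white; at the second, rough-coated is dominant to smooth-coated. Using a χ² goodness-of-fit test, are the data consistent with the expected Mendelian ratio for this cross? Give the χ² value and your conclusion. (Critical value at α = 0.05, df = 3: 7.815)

0.051; consistent

A dihybrid F₂ with independent assortment and complete dominance at both loci gives a 9:3:3:1 phenotypic ratio.
Expected counts for N = 338 under a 9:3:3:1 ratio (total parts = 16):
  black rough-coated: 338 × 9/16 = 190.125
  black smooth-coated: 338 × 3/16 = 63.375
  white rough-coated: 338 × 3/16 = 63.375
  white smooth-coated: 338 × 1/16 = 21.125
χ² = Σ (O − E)² / E
  black rough-coated: (189 − 190.125)² / 190.125 = 0.0067
  black smooth-coated: (64 − 63.375)² / 63.375 = 0.0062
  white rough-coated: (63 − 63.375)² / 63.375 = 0.0022
  white smooth-coated: (22 − 21.125)² / 21.125 = 0.0362
χ² = 0.0067 + 0.0062 + 0.0022 + 0.0362 = 0.0513 ≈ 0.051
Degrees of freedom = 4 − 1 = 3; critical value at α = 0.05 is 7.815.
Since 0.051 < 7.815, we fail to reject the null hypothesis — the data are consistent with the 9:3:3:1 ratio.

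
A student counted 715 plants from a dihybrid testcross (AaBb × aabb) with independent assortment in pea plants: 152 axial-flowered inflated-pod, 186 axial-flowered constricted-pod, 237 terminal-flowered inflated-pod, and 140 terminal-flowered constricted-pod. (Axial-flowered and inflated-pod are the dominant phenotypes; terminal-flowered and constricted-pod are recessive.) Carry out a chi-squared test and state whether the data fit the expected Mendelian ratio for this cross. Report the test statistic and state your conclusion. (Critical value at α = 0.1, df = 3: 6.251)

31.680; not consistent

A dihybrid testcross with independent assortment gives a 1:1:1:1 ratio.
The 1:1:1:1 ratio has 4 parts, so with N = 715 the expected counts are:
  axial-flowered inflated-pod: 715 × 1/4 = 178.75
  axial-flowered constricted-pod: 715 × 1/4 = 178.75
  terminal-flowered inflated-pod: 715 × 1/4 = 178.75
  terminal-flowered constricted-pod: 715 × 1/4 = 178.75
χ² = Σ (O − E)² / E
  axial-flowered inflated-pod: (152 − 178.75)² / 178.75 = 4.0031
  axial-flowered constricted-pod: (186 − 178.75)² / 178.75 = 0.2941
  terminal-flowered inflated-pod: (237 − 178.75)² / 178.75 = 18.9822
  terminal-flowered constricted-pod: (140 − 178.75)² / 178.75 = 8.4003
χ² = 4.0031 + 0.2941 + 18.9822 + 8.4003 = 31.6797 ≈ 31.680
Degrees of freedom = 4 − 1 = 3; critical value at α = 0.1 is 6.251.
Since 31.680 > 6.251, we reject the null hypothesis — the data do not fit the 1:1:1:1 ratio.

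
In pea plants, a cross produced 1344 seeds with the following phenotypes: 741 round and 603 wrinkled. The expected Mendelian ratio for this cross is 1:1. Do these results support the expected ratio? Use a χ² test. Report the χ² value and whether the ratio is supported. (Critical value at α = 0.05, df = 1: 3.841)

14.170; not consistent

Expected counts for N = 1344 under a 1:1 ratio (total parts = 2):
  round: 1344 × 1/2 = 672
  wrinkled: 1344 × 1/2 = 672
χ² = Σ (O − E)² / E
  round: (741 − 672)² / 672 = 7.0848
  wrinkled: (603 − 672)² / 672 = 7.0848
χ² = 7.0848 + 7.0848 = 14.1696 ≈ 14.170
Degrees of freedom = 2 − 1 = 1; critical value at α = 0.05 is 3.841.
Since 14.170 > 3.841, we reject the null hypothesis — the data do not fit the 1:1 ratio.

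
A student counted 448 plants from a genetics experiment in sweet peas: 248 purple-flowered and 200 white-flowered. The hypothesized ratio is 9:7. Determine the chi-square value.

The 9:7 ratio has 16 parts, so with N = 448 the expected counts are:
  purple-flowered: 448 × 9/16 = 252
  white-flowered: 448 × 7/16 = 196
χ² = Σ (O − E)² / E
  purple-flowered: (248 − 252)² / 252 = 0.0635
  white-flowered: (200 − 196)² / 196 = 0.0816
χ² = 0.0635 + 0.0816 = 0.1451 ≈ 0.145

0.145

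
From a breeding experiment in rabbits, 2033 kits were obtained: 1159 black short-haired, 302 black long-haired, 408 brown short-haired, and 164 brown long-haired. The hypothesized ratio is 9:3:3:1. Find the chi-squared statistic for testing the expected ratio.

Total ratio parts = 16. Expected numbers out of 2033:
  black short-haired: 2033 × 9/16 = 1143.5625
  black long-haired: 2033 × 3/16 = 381.1875
  brown short-haired: 2033 × 3/16 = 381.1875
  brown long-haired: 2033 × 1/16 = 127.0625
χ² = Σ (O − E)² / E
  black short-haired: (1159 − 1143.5625)² / 1143.5625 = 0.2084
  black long-haired: (302 − 381.1875)² / 381.1875 = 16.4503
  brown short-haired: (408 − 381.1875)² / 381.1875 = 1.8860
  brown long-haired: (164 − 127.0625)² / 127.0625 = 10.7379
χ² = 0.2084 + 16.4503 + 1.8860 + 10.7379 = 29.2826 ≈ 29.283

29.283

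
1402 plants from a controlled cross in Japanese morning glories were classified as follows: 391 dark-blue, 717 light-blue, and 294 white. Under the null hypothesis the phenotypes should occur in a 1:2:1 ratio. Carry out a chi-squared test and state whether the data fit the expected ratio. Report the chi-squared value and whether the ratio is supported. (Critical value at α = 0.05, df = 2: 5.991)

14.153; not consistent

Expected counts for N = 1402 under a 1:2:1 ratio (total parts = 4):
  dark-blue: 1402 × 1/4 = 350.5
  light-blue: 1402 × 2/4 = 701
  white: 1402 × 1/4 = 350.5
χ² = Σ (O − E)² / E
  dark-blue: (391 − 350.5)² / 350.5 = 4.6797
  light-blue: (717 − 701)² / 701 = 0.3652
  white: (294 − 350.5)² / 350.5 = 9.1077
χ² = 4.6797 + 0.3652 + 9.1077 = 14.1526 ≈ 14.153
Degrees of freedom = 3 − 1 = 2; critical value at α = 0.05 is 5.991.
Since 14.153 > 5.991, we reject the null hypothesis — the data do not fit the 1:2:1 ratio.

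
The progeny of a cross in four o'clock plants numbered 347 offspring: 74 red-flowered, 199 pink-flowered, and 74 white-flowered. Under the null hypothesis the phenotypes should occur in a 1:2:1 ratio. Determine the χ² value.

Expected counts for N = 347 under a 1:2:1 ratio (total parts = 4):
  red-flowered: 347 × 1/4 = 86.75
  pink-flowered: 347 × 2/4 = 173.5
  white-flowered: 347 × 1/4 = 86.75
χ² = Σ (O − E)² / E
  red-flowered: (74 − 86.75)² / 86.75 = 1.8739
  pink-flowered: (199 − 173.5)² / 173.5 = 3.7478
  white-flowered: (74 − 86.75)² / 86.75 = 1.8739
χ² = 1.8739 + 3.7478 + 1.8739 = 7.4956 ≈ 7.496

7.496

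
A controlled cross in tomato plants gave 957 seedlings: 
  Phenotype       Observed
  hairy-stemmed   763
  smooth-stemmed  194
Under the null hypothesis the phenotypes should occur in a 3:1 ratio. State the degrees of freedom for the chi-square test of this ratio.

1

A goodness-of-fit test with 2 phenotype classes has df = 2 − 1 = 1.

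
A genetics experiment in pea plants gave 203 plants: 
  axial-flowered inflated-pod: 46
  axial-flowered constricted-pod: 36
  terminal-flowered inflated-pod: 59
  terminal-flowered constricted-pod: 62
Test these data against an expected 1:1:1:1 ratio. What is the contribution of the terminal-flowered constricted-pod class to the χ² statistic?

2.494

Under the 1:1:1:1 hypothesis (Σ ratio = 4, N = 203):
  axial-flowered inflated-pod: 203 × 1/4 = 50.75
  axial-flowered constricted-pod: 203 × 1/4 = 50.75
  terminal-flowered inflated-pod: 203 × 1/4 = 50.75
  terminal-flowered constricted-pod: 203 × 1/4 = 50.75
Contribution of terminal-flowered constricted-pod: (62 − 50.75)² / 50.75 = 2.4938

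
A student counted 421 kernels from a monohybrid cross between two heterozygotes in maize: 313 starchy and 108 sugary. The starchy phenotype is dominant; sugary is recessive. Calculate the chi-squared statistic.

0.096

For a monohybrid cross between heterozygotes with complete dominance, the expected phenotypic ratio is 3:1.
The 3:1 ratio has 4 parts, so with N = 421 the expected counts are:
  starchy: 421 × 3/4 = 315.75
  sugary: 421 × 1/4 = 105.25
χ² = Σ (O − E)² / E
  starchy: (313 − 315.75)² / 315.75 = 0.0240
  sugary: (108 − 105.25)² / 105.25 = 0.0719
χ² = 0.0240 + 0.0719 = 0.0959 ≈ 0.096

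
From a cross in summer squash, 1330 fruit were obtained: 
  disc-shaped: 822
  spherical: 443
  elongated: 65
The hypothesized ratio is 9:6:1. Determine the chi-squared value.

17.479

The 9:6:1 ratio has 16 parts, so with N = 1330 the expected counts are:
  disc-shaped: 1330 × 9/16 = 748.125
  spherical: 1330 × 6/16 = 498.75
  elongated: 1330 × 1/16 = 83.125
χ² = Σ (O − E)² / E
  disc-shaped: (822 − 748.125)² / 748.125 = 7.2949
  spherical: (443 − 498.75)² / 498.75 = 6.2317
  elongated: (65 − 83.125)² / 83.125 = 3.9521
χ² = 7.2949 + 6.2317 + 3.9521 = 17.4787 ≈ 17.479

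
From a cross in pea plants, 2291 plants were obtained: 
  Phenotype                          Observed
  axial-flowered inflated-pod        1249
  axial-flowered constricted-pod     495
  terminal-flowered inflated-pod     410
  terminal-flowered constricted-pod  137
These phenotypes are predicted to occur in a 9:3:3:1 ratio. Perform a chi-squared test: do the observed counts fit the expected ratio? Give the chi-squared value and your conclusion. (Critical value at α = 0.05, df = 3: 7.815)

Total ratio parts = 16. Expected numbers out of 2291:
  axial-flowered inflated-pod: 2291 × 9/16 = 1288.6875
  axial-flowered constricted-pod: 2291 × 3/16 = 429.5625
  terminal-flowered inflated-pod: 2291 × 3/16 = 429.5625
  terminal-flowered constricted-pod: 2291 × 1/16 = 143.1875
χ² = Σ (O − E)² / E
  axial-flowered inflated-pod: (1249 − 1288.6875)² / 1288.6875 = 1.2222
  axial-flowered constricted-pod: (495 − 429.5625)² / 429.5625 = 9.9684
  terminal-flowered inflated-pod: (410 − 429.5625)² / 429.5625 = 0.8909
  terminal-flowered constricted-pod: (137 − 143.1875)² / 143.1875 = 0.2674
χ² = 1.2222 + 9.9684 + 0.8909 + 0.2674 = 12.3489 ≈ 12.349
Degrees of freedom = 4 − 1 = 3; critical value at α = 0.05 is 7.815.
Since 12.349 > 7.815, we reject the null hypothesis — the data do not fit the 9:3:3:1 ratio.

12.349; not consistent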